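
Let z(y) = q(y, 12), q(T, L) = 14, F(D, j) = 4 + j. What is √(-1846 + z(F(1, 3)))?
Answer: 2*I*√458 ≈ 42.802*I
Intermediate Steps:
z(y) = 14
√(-1846 + z(F(1, 3))) = √(-1846 + 14) = √(-1832) = 2*I*√458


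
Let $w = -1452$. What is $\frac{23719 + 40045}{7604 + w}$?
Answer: $\frac{15941}{1538} \approx 10.365$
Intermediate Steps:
$\frac{23719 + 40045}{7604 + w} = \frac{23719 + 40045}{7604 - 1452} = \frac{63764}{6152} = 63764 \cdot \frac{1}{6152} = \frac{15941}{1538}$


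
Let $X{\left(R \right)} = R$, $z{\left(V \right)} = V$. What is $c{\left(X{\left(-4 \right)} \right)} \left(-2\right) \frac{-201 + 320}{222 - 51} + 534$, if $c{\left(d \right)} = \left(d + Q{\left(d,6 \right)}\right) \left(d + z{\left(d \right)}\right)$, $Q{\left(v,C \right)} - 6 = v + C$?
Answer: $\frac{98930}{171} \approx 578.54$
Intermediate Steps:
$Q{\left(v,C \right)} = 6 + C + v$ ($Q{\left(v,C \right)} = 6 + \left(v + C\right) = 6 + \left(C + v\right) = 6 + C + v$)
$c{\left(d \right)} = 2 d \left(12 + 2 d\right)$ ($c{\left(d \right)} = \left(d + \left(6 + 6 + d\right)\right) \left(d + d\right) = \left(d + \left(12 + d\right)\right) 2 d = \left(12 + 2 d\right) 2 d = 2 d \left(12 + 2 d\right)$)
$c{\left(X{\left(-4 \right)} \right)} \left(-2\right) \frac{-201 + 320}{222 - 51} + 534 = 4 \left(-4\right) \left(6 - 4\right) \left(-2\right) \frac{-201 + 320}{222 - 51} + 534 = 4 \left(-4\right) 2 \left(-2\right) \frac{119}{171} + 534 = \left(-32\right) \left(-2\right) 119 \cdot \frac{1}{171} + 534 = 64 \cdot \frac{119}{171} + 534 = \frac{7616}{171} + 534 = \frac{98930}{171}$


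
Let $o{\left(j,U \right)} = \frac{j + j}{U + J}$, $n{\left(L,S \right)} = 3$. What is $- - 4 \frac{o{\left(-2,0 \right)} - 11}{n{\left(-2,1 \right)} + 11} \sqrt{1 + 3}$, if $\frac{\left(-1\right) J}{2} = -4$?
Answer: $- \frac{46}{7} \approx -6.5714$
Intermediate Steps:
$J = 8$ ($J = \left(-2\right) \left(-4\right) = 8$)
$o{\left(j,U \right)} = \frac{2 j}{8 + U}$ ($o{\left(j,U \right)} = \frac{j + j}{U + 8} = \frac{2 j}{8 + U}$)
$- - 4 \frac{o{\left(-2,0 \right)} - 11}{n{\left(-2,1 \right)} + 11} \sqrt{1 + 3} = - - 4 \frac{2 \left(-2\right) \frac{1}{8 + 0} - 11}{3 + 11} \sqrt{1 + 3} = - - 4 \frac{2 \left(-2\right) \frac{1}{8} - 11}{14} \sqrt{4} = - - 4 \left(2 \left(-2\right) \frac{1}{8} - 11\right) \frac{1}{14} \cdot 2 = - - 4 \left(- \frac{1}{2} - 11\right) \frac{1}{14} \cdot 2 = - - 4 \left(\left(- \frac{23}{2}\right) \frac{1}{14}\right) 2 = - \left(-4\right) \left(- \frac{23}{28}\right) 2 = - \frac{23 \cdot 2}{7} = \left(-1\right) \frac{46}{7} = - \frac{46}{7}$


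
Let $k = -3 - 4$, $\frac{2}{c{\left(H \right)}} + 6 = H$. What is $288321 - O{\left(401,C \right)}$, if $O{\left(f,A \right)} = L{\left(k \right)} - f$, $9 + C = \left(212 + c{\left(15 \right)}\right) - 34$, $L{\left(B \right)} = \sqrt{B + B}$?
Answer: $288722 - i \sqrt{14} \approx 2.8872 \cdot 10^{5} - 3.7417 i$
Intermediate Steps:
$c{\left(H \right)} = \frac{2}{-6 + H}$
$k = -7$ ($k = -3 - 4 = -7$)
$L{\left(B \right)} = \sqrt{2} \sqrt{B}$ ($L{\left(B \right)} = \sqrt{2 B} = \sqrt{2} \sqrt{B}$)
$C = \frac{1523}{9}$ ($C = -9 + \left(\left(212 + \frac{2}{-6 + 15}\right) - 34\right) = -9 + \left(\left(212 + \frac{2}{9}\right) - 34\right) = -9 + \left(\frac{1910}{9} - 34\right) = -9 + \frac{1604}{9} = \frac{1523}{9} \approx 169.22$)
$O{\left(f,A \right)} = - f + i \sqrt{14}$ ($O{\left(f,A \right)} = \sqrt{2} \sqrt{-7} - f = \sqrt{2} i \sqrt{7} - f = i \sqrt{14} - f = - f + i \sqrt{14}$)
$288321 - O{\left(401,C \right)} = 288321 - \left(\left(-1\right) 401 + i \sqrt{14}\right) = 288321 - \left(-401 + i \sqrt{14}\right) = 288321 + \left(401 - i \sqrt{14}\right) = 288722 - i \sqrt{14}$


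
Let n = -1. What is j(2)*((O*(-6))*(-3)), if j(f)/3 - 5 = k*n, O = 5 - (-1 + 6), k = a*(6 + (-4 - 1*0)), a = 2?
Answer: 0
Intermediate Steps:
k = 4 (k = 2*(6 + (-4 - 1*0)) = 2*(6 + (-4 + 0)) = 2*(6 - 4) = 2*2 = 4)
O = 0 (O = 5 - 1*5 = 5 - 5 = 0)
j(f) = 3 (j(f) = 15 + 3*(4*(-1)) = 15 + 3*(-4) = 15 - 12 = 3)
j(2)*((O*(-6))*(-3)) = 3*((0*(-6))*(-3)) = 3*(0*(-3)) = 3*0 = 0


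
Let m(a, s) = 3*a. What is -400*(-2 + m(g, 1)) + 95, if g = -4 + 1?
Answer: 4495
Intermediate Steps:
g = -3
-400*(-2 + m(g, 1)) + 95 = -400*(-2 + 3*(-3)) + 95 = -400*(-2 - 9) + 95 = -400*(-11) + 95 = -80*(-55) + 95 = 4400 + 95 = 4495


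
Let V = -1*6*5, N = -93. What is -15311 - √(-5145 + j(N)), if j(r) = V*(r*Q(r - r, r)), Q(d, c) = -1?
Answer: -15311 - 23*I*√15 ≈ -15311.0 - 89.079*I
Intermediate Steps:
V = -30 (V = -6*5 = -30)
j(r) = 30*r (j(r) = -30*r*(-1) = -(-30)*r = 30*r)
-15311 - √(-5145 + j(N)) = -15311 - √(-5145 + 30*(-93)) = -15311 - √(-5145 - 2790) = -15311 - √(-7935) = -15311 - 23*I*√15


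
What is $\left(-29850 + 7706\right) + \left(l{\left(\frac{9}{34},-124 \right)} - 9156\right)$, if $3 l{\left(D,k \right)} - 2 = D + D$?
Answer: $- \frac{1596257}{51} \approx -31299.0$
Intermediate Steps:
$l{\left(D,k \right)} = \frac{2}{3} + \frac{2 D}{3}$ ($l{\left(D,k \right)} = \frac{2}{3} + \frac{D + D}{3} = \frac{2}{3} + \frac{2 D}{3}$)
$\left(-29850 + 7706\right) + \left(l{\left(\frac{9}{34},-124 \right)} - 9156\right) = \left(-29850 + 7706\right) - \left(\frac{27466}{3} - \frac{6}{34}\right) = -22144 - \left(\frac{27466}{3} - 6 \cdot \frac{1}{34}\right) = -22144 + \left(\left(\frac{2}{3} + \frac{2}{3} \cdot \frac{9}{34}\right) - 9156\right) = -22144 + \left(\left(\frac{2}{3} + \frac{3}{17}\right) - 9156\right) = -22144 + \left(\frac{43}{51} - 9156\right) = -22144 - \frac{466913}{51} = - \frac{1596257}{51}$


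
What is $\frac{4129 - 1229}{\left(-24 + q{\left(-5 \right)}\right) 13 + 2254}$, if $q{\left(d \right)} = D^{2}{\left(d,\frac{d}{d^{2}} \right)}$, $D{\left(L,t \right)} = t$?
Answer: $\frac{72500}{48563} \approx 1.4929$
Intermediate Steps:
$q{\left(d \right)} = \frac{1}{d^{2}}$ ($q{\left(d \right)} = \left(\frac{d}{d^{2}}\right)^{2} = \left(\frac{1}{d}\right)^{2} = \frac{1}{d^{2}}$)
$\frac{4129 - 1229}{\left(-24 + q{\left(-5 \right)}\right) 13 + 2254} = \frac{4129 - 1229}{\left(-24 + \frac{1}{25}\right) 13 + 2254} = \frac{2900}{\left(-24 + \frac{1}{25}\right) 13 + 2254} = \frac{2900}{\left(- \frac{599}{25}\right) 13 + 2254} = \frac{2900}{- \frac{7787}{25} + 2254} = \frac{2900}{\frac{48563}{25}} = 2900 \cdot \frac{25}{48563} = \frac{72500}{48563}$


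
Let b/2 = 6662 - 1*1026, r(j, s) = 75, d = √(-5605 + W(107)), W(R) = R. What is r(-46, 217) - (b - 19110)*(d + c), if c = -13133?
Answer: -102936379 + 7838*I*√5498 ≈ -1.0294e+8 + 5.8118e+5*I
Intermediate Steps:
d = I*√5498 (d = √(-5605 + 107) = √(-5498) = I*√5498 ≈ 74.148*I)
b = 11272 (b = 2*(6662 - 1*1026) = 2*(6662 - 1026) = 2*5636 = 11272)
r(-46, 217) - (b - 19110)*(d + c) = 75 - (11272 - 19110)*(I*√5498 - 13133) = 75 - (-7838)*(-13133 + I*√5498) = 75 - (102936454 - 7838*I*√5498) = 75 + (-102936454 + 7838*I*√5498) = -102936379 + 7838*I*√5498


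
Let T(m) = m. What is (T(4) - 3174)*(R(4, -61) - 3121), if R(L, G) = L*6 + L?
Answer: 9804810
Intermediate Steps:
R(L, G) = 7*L (R(L, G) = 6*L + L = 7*L)
(T(4) - 3174)*(R(4, -61) - 3121) = (4 - 3174)*(7*4 - 3121) = -3170*(28 - 3121) = -3170*(-3093) = 9804810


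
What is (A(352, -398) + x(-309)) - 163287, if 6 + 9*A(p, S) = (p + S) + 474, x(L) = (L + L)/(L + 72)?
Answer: -116061865/711 ≈ -1.6324e+5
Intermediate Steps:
x(L) = 2*L/(72 + L) (x(L) = (2*L)/(72 + L) = 2*L/(72 + L))
A(p, S) = 52 + S/9 + p/9 (A(p, S) = -2/3 + ((p + S) + 474)/9 = -2/3 + ((S + p) + 474)/9 = -2/3 + (474 + S + p)/9 = -2/3 + (158/3 + S/9 + p/9) = 52 + S/9 + p/9)
(A(352, -398) + x(-309)) - 163287 = ((52 + (1/9)*(-398) + (1/9)*352) + 2*(-309)/(72 - 309)) - 163287 = ((52 - 398/9 + 352/9) + 2*(-309)/(-237)) - 163287 = (422/9 + 2*(-309)*(-1/237)) - 163287 = (422/9 + 206/79) - 163287 = 35192/711 - 163287 = -116061865/711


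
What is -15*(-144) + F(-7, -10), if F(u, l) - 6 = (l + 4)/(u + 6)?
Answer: 2172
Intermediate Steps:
F(u, l) = 6 + (4 + l)/(6 + u) (F(u, l) = 6 + (l + 4)/(u + 6) = 6 + (4 + l)/(6 + u))
-15*(-144) + F(-7, -10) = -15*(-144) + (40 - 10 + 6*(-7))/(6 - 7) = 2160 + (40 - 10 - 42)/(-1) = 2160 - 1*(-12) = 2160 + 12 = 2172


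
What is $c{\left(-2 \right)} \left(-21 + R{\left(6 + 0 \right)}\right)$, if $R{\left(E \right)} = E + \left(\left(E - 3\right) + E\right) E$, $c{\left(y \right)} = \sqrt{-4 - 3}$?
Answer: $39 i \sqrt{7} \approx 103.18 i$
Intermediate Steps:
$c{\left(y \right)} = i \sqrt{7}$ ($c{\left(y \right)} = \sqrt{-7} = i \sqrt{7}$)
$R{\left(E \right)} = E + E \left(-3 + 2 E\right)$ ($R{\left(E \right)} = E + \left(\left(-3 + E\right) + E\right) E = E + \left(-3 + 2 E\right) E = E + E \left(-3 + 2 E\right)$)
$c{\left(-2 \right)} \left(-21 + R{\left(6 + 0 \right)}\right) = i \sqrt{7} \left(-21 + 2 \left(6 + 0\right) \left(-1 + \left(6 + 0\right)\right)\right) = i \sqrt{7} \left(-21 + 2 \cdot 6 \left(-1 + 6\right)\right) = i \sqrt{7} \left(-21 + 2 \cdot 6 \cdot 5\right) = i \sqrt{7} \left(-21 + 60\right) = i \sqrt{7} \cdot 39 = 39 i \sqrt{7}$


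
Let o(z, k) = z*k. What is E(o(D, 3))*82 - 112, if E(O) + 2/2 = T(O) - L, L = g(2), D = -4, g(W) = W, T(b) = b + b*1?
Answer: -2326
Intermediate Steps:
T(b) = 2*b (T(b) = b + b = 2*b)
L = 2
o(z, k) = k*z
E(O) = -3 + 2*O (E(O) = -1 + (2*O - 1*2) = -1 + (2*O - 2) = -1 + (-2 + 2*O) = -3 + 2*O)
E(o(D, 3))*82 - 112 = (-3 + 2*(3*(-4)))*82 - 112 = (-3 + 2*(-12))*82 - 112 = (-3 - 24)*82 - 112 = -27*82 - 112 = -2214 - 112 = -2326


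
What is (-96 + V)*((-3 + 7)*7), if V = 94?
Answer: -56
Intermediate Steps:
(-96 + V)*((-3 + 7)*7) = (-96 + 94)*((-3 + 7)*7) = -8*7 = -2*28 = -56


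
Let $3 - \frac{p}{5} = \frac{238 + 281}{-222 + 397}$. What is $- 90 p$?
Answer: $- \frac{108}{7} \approx -15.429$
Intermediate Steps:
$p = \frac{6}{35}$ ($p = 15 - 5 \frac{238 + 281}{-222 + 397} = 15 - 5 \cdot \frac{519}{175} = 15 - 5 \cdot 519 \cdot \frac{1}{175} = 15 - \frac{519}{35} = \frac{6}{35} \approx 0.17143$)
$- 90 p = \left(-90\right) \frac{6}{35} = - \frac{108}{7}$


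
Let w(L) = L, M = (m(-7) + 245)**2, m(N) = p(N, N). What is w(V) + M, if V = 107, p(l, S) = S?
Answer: 56751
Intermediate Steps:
m(N) = N
M = 56644 (M = (-7 + 245)**2 = 238**2 = 56644)
w(V) + M = 107 + 56644 = 56751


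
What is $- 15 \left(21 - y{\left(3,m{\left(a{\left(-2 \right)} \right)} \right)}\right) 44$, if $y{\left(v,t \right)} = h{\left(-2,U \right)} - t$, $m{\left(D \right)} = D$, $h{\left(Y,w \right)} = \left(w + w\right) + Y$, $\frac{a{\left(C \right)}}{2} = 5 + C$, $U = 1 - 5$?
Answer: $-24420$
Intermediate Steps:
$U = -4$ ($U = 1 - 5 = -4$)
$a{\left(C \right)} = 10 + 2 C$ ($a{\left(C \right)} = 2 \left(5 + C\right) = 10 + 2 C$)
$h{\left(Y,w \right)} = Y + 2 w$ ($h{\left(Y,w \right)} = 2 w + Y = Y + 2 w$)
$y{\left(v,t \right)} = -10 - t$ ($y{\left(v,t \right)} = \left(-2 + 2 \left(-4\right)\right) - t = \left(-2 - 8\right) - t = -10 - t$)
$- 15 \left(21 - y{\left(3,m{\left(a{\left(-2 \right)} \right)} \right)}\right) 44 = - 15 \left(21 - \left(-10 - \left(10 + 2 \left(-2\right)\right)\right)\right) 44 = - 15 \left(21 - \left(-10 - \left(10 - 4\right)\right)\right) 44 = - 15 \left(21 - \left(-10 - 6\right)\right) 44 = - 15 \left(21 - -16\right) 44 = - 15 \left(21 + 16\right) 44 = \left(-15\right) 37 \cdot 44 = \left(-555\right) 44 = -24420$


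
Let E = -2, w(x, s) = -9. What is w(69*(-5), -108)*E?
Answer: 18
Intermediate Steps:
w(69*(-5), -108)*E = -9*(-2) = 18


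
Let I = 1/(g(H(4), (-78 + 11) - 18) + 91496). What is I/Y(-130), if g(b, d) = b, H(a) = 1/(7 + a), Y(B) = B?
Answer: -11/130839410 ≈ -8.4073e-8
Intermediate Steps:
I = 11/1006457 (I = 1/(1/(7 + 4) + 91496) = 1/(1/11 + 91496) = 1/(1006457/11) = 11/1006457 ≈ 1.0929e-5)
I/Y(-130) = (11/1006457)/(-130) = (11/1006457)*(-1/130) = -11/130839410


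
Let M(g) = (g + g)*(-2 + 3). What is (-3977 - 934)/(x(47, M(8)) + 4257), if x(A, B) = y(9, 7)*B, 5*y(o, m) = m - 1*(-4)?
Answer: -24555/21461 ≈ -1.1442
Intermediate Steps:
y(o, m) = 4/5 + m/5 (y(o, m) = (m - 1*(-4))/5 = (m + 4)/5 = (4 + m)/5 = 4/5 + m/5)
M(g) = 2*g (M(g) = (2*g)*1 = 2*g)
x(A, B) = 11*B/5 (x(A, B) = (4/5 + (1/5)*7)*B = (4/5 + 7/5)*B = 11*B/5)
(-3977 - 934)/(x(47, M(8)) + 4257) = (-3977 - 934)/(11*(2*8)/5 + 4257) = -4911/((11/5)*16 + 4257) = -4911/(176/5 + 4257) = -4911/21461/5 = -4911*5/21461 = -24555/21461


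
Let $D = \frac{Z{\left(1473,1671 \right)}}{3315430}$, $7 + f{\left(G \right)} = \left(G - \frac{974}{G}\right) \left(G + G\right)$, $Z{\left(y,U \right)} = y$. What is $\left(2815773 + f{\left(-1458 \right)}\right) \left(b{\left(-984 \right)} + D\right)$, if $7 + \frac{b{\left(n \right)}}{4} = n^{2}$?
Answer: $\frac{45361807417805919769}{1657715} \approx 2.7364 \cdot 10^{13}$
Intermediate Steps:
$f{\left(G \right)} = -7 + 2 G \left(G - \frac{974}{G}\right)$ ($f{\left(G \right)} = -7 + \left(G - \frac{974}{G}\right) \left(G + G\right) = -7 + \left(G - \frac{974}{G}\right) 2 G = -7 + 2 G \left(G - \frac{974}{G}\right)$)
$D = \frac{1473}{3315430} \approx 0.00044429$
$b{\left(n \right)} = -28 + 4 n^{2}$
$\left(2815773 + f{\left(-1458 \right)}\right) \left(b{\left(-984 \right)} + D\right) = \left(2815773 - \left(1955 - 2 \left(-1458\right)^{2}\right)\right) \left(\left(-28 + 4 \left(-984\right)^{2}\right) + \frac{1473}{3315430}\right) = \left(2815773 + \left(-1955 + 2 \cdot 2125764\right)\right) \left(\left(-28 + 4 \cdot 968256\right) + \frac{1473}{3315430}\right) = \left(2815773 + \left(-1955 + 4251528\right)\right) \left(\left(-28 + 3873024\right) + \frac{1473}{3315430}\right) = \left(2815773 + 4249573\right) \left(3872996 + \frac{1473}{3315430}\right) = 7065346 \cdot \frac{12840647129753}{3315430} = \frac{45361807417805919769}{1657715}$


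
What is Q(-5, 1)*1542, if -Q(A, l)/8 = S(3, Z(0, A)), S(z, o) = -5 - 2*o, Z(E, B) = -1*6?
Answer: -86352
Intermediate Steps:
Z(E, B) = -6
Q(A, l) = -56 (Q(A, l) = -8*(-5 - 2*(-6)) = -8*(-5 + 12) = -8*7 = -56)
Q(-5, 1)*1542 = -56*1542 = -86352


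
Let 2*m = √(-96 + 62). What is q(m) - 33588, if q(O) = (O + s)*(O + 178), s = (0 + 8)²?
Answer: -44409/2 + 121*I*√34 ≈ -22205.0 + 705.54*I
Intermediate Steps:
m = I*√34/2 (m = √(-96 + 62)/2 = √(-34)/2 = (I*√34)/2 = I*√34/2 ≈ 2.9155*I)
s = 64 (s = 8² = 64)
q(O) = (64 + O)*(178 + O) (q(O) = (O + 64)*(O + 178) = (64 + O)*(178 + O))
q(m) - 33588 = (11392 + (I*√34/2)² + 242*(I*√34/2)) - 33588 = (11392 - 17/2 + 121*I*√34) - 33588 = (22767/2 + 121*I*√34) - 33588 = -44409/2 + 121*I*√34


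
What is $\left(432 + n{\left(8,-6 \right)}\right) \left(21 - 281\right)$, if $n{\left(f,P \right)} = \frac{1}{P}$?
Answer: $- \frac{336830}{3} \approx -1.1228 \cdot 10^{5}$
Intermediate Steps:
$\left(432 + n{\left(8,-6 \right)}\right) \left(21 - 281\right) = \left(432 + \frac{1}{-6}\right) \left(21 - 281\right) = \left(432 - \frac{1}{6}\right) \left(-260\right) = \frac{2591}{6} \left(-260\right) = - \frac{336830}{3}$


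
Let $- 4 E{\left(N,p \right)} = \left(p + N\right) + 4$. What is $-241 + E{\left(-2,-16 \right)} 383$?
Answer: $\frac{2199}{2} \approx 1099.5$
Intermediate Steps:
$E{\left(N,p \right)} = -1 - \frac{N}{4} - \frac{p}{4}$ ($E{\left(N,p \right)} = - \frac{\left(p + N\right) + 4}{4} = - \frac{\left(N + p\right) + 4}{4} = - \frac{4 + N + p}{4} = -1 - \frac{N}{4} - \frac{p}{4}$)
$-241 + E{\left(-2,-16 \right)} 383 = -241 + \left(-1 - - \frac{1}{2} - -4\right) 383 = -241 + \left(-1 + \frac{1}{2} + 4\right) 383 = -241 + \frac{7}{2} \cdot 383 = -241 + \frac{2681}{2} = \frac{2199}{2}$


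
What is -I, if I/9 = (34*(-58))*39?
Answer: 692172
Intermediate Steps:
I = -692172 (I = 9*((34*(-58))*39) = 9*(-1972*39) = 9*(-76908) = -692172)
-I = -1*(-692172) = 692172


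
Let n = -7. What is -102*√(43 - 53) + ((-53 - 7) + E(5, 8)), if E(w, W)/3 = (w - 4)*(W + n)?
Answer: -57 - 102*I*√10 ≈ -57.0 - 322.55*I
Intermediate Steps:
E(w, W) = 3*(-7 + W)*(-4 + w) (E(w, W) = 3*((w - 4)*(W - 7)) = 3*((-4 + w)*(-7 + W)) = 3*((-7 + W)*(-4 + w)) = 3*(-7 + W)*(-4 + w))
-102*√(43 - 53) + ((-53 - 7) + E(5, 8)) = -102*√(43 - 53) + ((-53 - 7) + (84 - 21*5 - 12*8 + 3*8*5)) = -102*I*√10 + (-60 + (84 - 105 - 96 + 120)) = -102*I*√10 + (-60 + 3) = -102*I*√10 - 57 = -57 - 102*I*√10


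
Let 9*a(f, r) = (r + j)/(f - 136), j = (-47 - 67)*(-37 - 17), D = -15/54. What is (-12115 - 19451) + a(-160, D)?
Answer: -1513763635/47952 ≈ -31568.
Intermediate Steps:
D = -5/18 (D = -15*1/54 = -5/18 ≈ -0.27778)
j = 6156 (j = -114*(-54) = 6156)
a(f, r) = (6156 + r)/(9*(-136 + f)) (a(f, r) = ((r + 6156)/(f - 136))/9 = ((6156 + r)/(-136 + f))/9 = (6156 + r)/(9*(-136 + f)))
(-12115 - 19451) + a(-160, D) = (-12115 - 19451) + (6156 - 5/18)/(9*(-136 - 160)) = -31566 + (1/9)*(110803/18)/(-296) = -31566 + (1/9)*(-1/296)*(110803/18) = -31566 - 110803/47952 = -1513763635/47952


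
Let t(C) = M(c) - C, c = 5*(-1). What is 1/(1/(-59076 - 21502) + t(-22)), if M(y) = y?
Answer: 80578/1369825 ≈ 0.058824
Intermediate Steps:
c = -5
t(C) = -5 - C
1/(1/(-59076 - 21502) + t(-22)) = 1/(1/(-59076 - 21502) + (-5 - 1*(-22))) = 1/(1/(-80578) + (-5 + 22)) = 1/(-1/80578 + 17) = 1/(1369825/80578) = 80578/1369825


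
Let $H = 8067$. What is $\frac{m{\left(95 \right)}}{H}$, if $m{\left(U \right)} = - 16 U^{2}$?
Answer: $- \frac{144400}{8067} \approx -17.9$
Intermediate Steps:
$\frac{m{\left(95 \right)}}{H} = \frac{\left(-16\right) 95^{2}}{8067} = \left(-16\right) 9025 \cdot \frac{1}{8067} = \left(-144400\right) \frac{1}{8067} = - \frac{144400}{8067}$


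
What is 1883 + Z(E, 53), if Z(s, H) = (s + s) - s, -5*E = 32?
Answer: 9383/5 ≈ 1876.6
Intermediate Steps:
E = -32/5 (E = -1/5*32 = -32/5 ≈ -6.4000)
Z(s, H) = s (Z(s, H) = 2*s - s = s)
1883 + Z(E, 53) = 1883 - 32/5 = 9383/5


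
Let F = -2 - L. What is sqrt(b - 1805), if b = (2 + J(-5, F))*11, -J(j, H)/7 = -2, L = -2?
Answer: 3*I*sqrt(181) ≈ 40.361*I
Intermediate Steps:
F = 0 (F = -2 - 1*(-2) = -2 + 2 = 0)
J(j, H) = 14 (J(j, H) = -7*(-2) = 14)
b = 176 (b = (2 + 14)*11 = 16*11 = 176)
sqrt(b - 1805) = sqrt(176 - 1805) = sqrt(-1629) = 3*I*sqrt(181)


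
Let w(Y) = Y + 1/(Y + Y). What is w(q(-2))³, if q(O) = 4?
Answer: 35937/512 ≈ 70.189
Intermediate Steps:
w(Y) = Y + 1/(2*Y)
w(q(-2))³ = (4 + (½)/4)³ = (4 + (½)*(¼))³ = (4 + ⅛)³ = (33/8)³ = 35937/512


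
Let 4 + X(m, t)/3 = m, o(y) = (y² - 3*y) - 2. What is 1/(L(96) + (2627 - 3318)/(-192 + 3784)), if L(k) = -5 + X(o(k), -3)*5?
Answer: 3592/480698709 ≈ 7.4725e-6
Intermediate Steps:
o(y) = -2 + y² - 3*y
X(m, t) = -12 + 3*m
L(k) = -95 - 45*k + 15*k² (L(k) = -5 + (-12 + 3*(-2 + k² - 3*k))*5 = -5 + (-12 + (-6 - 9*k + 3*k²))*5 = -5 + (-18 - 9*k + 3*k²)*5 = -5 + (-90 - 45*k + 15*k²) = -95 - 45*k + 15*k²)
1/(L(96) + (2627 - 3318)/(-192 + 3784)) = 1/((-95 - 45*96 + 15*96²) + (2627 - 3318)/(-192 + 3784)) = 1/((-95 - 4320 + 15*9216) - 691/3592) = 1/((-95 - 4320 + 138240) - 691*1/3592) = 1/(133825 - 691/3592) = 1/(480698709/3592) = 3592/480698709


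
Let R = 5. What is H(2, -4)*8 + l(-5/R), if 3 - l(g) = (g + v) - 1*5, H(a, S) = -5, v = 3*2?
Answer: -37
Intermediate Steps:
v = 6
l(g) = 2 - g (l(g) = 3 - ((g + 6) - 1*5) = 3 - ((6 + g) - 5) = 3 - (1 + g) = 3 + (-1 - g) = 2 - g)
H(2, -4)*8 + l(-5/R) = -5*8 + (2 - (-5)/5) = -40 + (2 - (-5)/5) = -40 + (2 - 1*(-1)) = -40 + (2 + 1) = -40 + 3 = -37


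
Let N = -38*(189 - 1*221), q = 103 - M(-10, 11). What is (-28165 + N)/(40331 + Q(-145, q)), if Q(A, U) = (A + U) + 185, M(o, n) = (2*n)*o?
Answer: -26949/40694 ≈ -0.66224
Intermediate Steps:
M(o, n) = 2*n*o
q = 323 (q = 103 - 2*11*(-10) = 103 - 1*(-220) = 103 + 220 = 323)
Q(A, U) = 185 + A + U
N = 1216 (N = -38*(189 - 221) = -38*(-32) = 1216)
(-28165 + N)/(40331 + Q(-145, q)) = (-28165 + 1216)/(40331 + (185 - 145 + 323)) = -26949/(40331 + 363) = -26949/40694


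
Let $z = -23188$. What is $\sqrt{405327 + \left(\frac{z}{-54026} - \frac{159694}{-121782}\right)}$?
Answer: $\frac{23 \sqrt{7173080991012535158}}{96755799} \approx 636.65$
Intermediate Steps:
$\sqrt{405327 + \left(\frac{z}{-54026} - \frac{159694}{-121782}\right)} = \sqrt{405327 - \left(- \frac{79847}{60891} - \frac{682}{1589}\right)} = \sqrt{405327 - - \frac{168404545}{96755799}} = \sqrt{405327 + \left(\frac{682}{1589} + \frac{79847}{60891}\right)} = \sqrt{405327 + \frac{168404545}{96755799}} = \sqrt{\frac{39217906145818}{96755799}} = \frac{23 \sqrt{7173080991012535158}}{96755799}$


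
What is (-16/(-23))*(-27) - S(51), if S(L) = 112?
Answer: -3008/23 ≈ -130.78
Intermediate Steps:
(-16/(-23))*(-27) - S(51) = (-16/(-23))*(-27) - 1*112 = -1/23*(-16)*(-27) - 112 = (16/23)*(-27) - 112 = -432/23 - 112 = -3008/23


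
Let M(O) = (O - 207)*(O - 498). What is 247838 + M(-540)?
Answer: 1023224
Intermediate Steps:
M(O) = (-498 + O)*(-207 + O) (M(O) = (-207 + O)*(-498 + O) = (-498 + O)*(-207 + O))
247838 + M(-540) = 247838 + (103086 + (-540)² - 705*(-540)) = 247838 + (103086 + 291600 + 380700) = 247838 + 775386 = 1023224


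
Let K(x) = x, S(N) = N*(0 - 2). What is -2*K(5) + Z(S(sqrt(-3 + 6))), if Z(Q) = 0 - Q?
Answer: -10 + 2*sqrt(3) ≈ -6.5359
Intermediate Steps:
S(N) = -2*N (S(N) = N*(-2) = -2*N)
Z(Q) = -Q
-2*K(5) + Z(S(sqrt(-3 + 6))) = -2*5 - (-2)*sqrt(-3 + 6) = -10 - (-2)*sqrt(3) = -10 + 2*sqrt(3)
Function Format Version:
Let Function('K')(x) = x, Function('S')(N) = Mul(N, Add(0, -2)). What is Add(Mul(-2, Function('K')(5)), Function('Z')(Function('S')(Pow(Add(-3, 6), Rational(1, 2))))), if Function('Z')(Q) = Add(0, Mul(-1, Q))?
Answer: Add(-10, Mul(2, Pow(3, Rational(1, 2)))) ≈ -6.5359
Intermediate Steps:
Function('S')(N) = Mul(-2, N) (Function('S')(N) = Mul(N, -2) = Mul(-2, N))
Function('Z')(Q) = Mul(-1, Q)
Add(Mul(-2, Function('K')(5)), Function('Z')(Function('S')(Pow(Add(-3, 6), Rational(1, 2))))) = Add(Mul(-2, 5), Mul(-1, Mul(-2, Pow(Add(-3, 6), Rational(1, 2))))) = Add(-10, Mul(-1, Mul(-2, Pow(3, Rational(1, 2))))) = Add(-10, Mul(2, Pow(3, Rational(1, 2))))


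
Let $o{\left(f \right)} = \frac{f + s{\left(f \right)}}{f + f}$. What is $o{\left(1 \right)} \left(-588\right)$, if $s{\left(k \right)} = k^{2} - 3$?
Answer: $294$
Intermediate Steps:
$s{\left(k \right)} = -3 + k^{2}$ ($s{\left(k \right)} = k^{2} - 3 = -3 + k^{2}$)
$o{\left(f \right)} = \frac{-3 + f + f^{2}}{2 f}$ ($o{\left(f \right)} = \frac{f + \left(-3 + f^{2}\right)}{f + f} = \frac{-3 + f + f^{2}}{2 f}$)
$o{\left(1 \right)} \left(-588\right) = \frac{-3 + 1 + 1^{2}}{2 \cdot 1} \left(-588\right) = \frac{1}{2} \cdot 1 \left(-3 + 1 + 1\right) \left(-588\right) = \frac{1}{2} \cdot 1 \left(-1\right) \left(-588\right) = \left(- \frac{1}{2}\right) \left(-588\right) = 294$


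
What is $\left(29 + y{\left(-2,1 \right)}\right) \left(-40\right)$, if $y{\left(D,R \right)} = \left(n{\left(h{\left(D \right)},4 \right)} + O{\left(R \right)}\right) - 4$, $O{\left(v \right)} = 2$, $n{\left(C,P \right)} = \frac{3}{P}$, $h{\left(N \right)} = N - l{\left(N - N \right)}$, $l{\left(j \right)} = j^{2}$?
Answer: $-1110$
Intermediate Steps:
$h{\left(N \right)} = N$ ($h{\left(N \right)} = N - \left(N - N\right)^{2} = N - 0^{2} = N - 0 = N + 0 = N$)
$y{\left(D,R \right)} = - \frac{5}{4}$ ($y{\left(D,R \right)} = \left(\frac{3}{4} + 2\right) - 4 = \frac{11}{4} - 4 = - \frac{5}{4}$)
$\left(29 + y{\left(-2,1 \right)}\right) \left(-40\right) = \left(29 - \frac{5}{4}\right) \left(-40\right) = \frac{111}{4} \left(-40\right) = -1110$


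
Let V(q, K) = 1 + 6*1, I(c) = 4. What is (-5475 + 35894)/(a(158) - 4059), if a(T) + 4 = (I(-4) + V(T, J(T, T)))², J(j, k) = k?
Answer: -30419/3942 ≈ -7.7166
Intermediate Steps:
V(q, K) = 7 (V(q, K) = 1 + 6 = 7)
a(T) = 117 (a(T) = -4 + (4 + 7)² = -4 + 11² = -4 + 121 = 117)
(-5475 + 35894)/(a(158) - 4059) = (-5475 + 35894)/(117 - 4059) = 30419/(-3942) = 30419*(-1/3942) = -30419/3942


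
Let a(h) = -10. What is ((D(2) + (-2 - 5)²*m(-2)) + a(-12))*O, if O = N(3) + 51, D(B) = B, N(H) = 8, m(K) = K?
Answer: -6254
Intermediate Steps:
O = 59 (O = 8 + 51 = 59)
((D(2) + (-2 - 5)²*m(-2)) + a(-12))*O = ((2 + (-2 - 5)²*(-2)) - 10)*59 = ((2 + (-7)²*(-2)) - 10)*59 = ((2 + 49*(-2)) - 10)*59 = ((2 - 98) - 10)*59 = (-96 - 10)*59 = -106*59 = -6254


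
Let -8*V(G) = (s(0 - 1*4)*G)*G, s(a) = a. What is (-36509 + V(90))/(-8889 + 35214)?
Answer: -32459/26325 ≈ -1.2330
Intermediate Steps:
V(G) = G²/2 (V(G) = -(0 - 1*4)*G*G/8 = -(0 - 4)*G*G/8 = -(-4*G)*G/8 = -(-1)*G²/2 = G²/2)
(-36509 + V(90))/(-8889 + 35214) = (-36509 + (½)*90²)/(-8889 + 35214) = (-36509 + (½)*8100)/26325 = (-36509 + 4050)*(1/26325) = -32459*1/26325 = -32459/26325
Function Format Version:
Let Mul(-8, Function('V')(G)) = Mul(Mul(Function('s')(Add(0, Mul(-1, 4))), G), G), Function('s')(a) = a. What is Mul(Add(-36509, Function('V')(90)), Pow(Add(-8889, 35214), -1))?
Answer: Rational(-32459, 26325) ≈ -1.2330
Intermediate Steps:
Function('V')(G) = Mul(Rational(1, 2), Pow(G, 2)) (Function('V')(G) = Mul(Rational(-1, 8), Mul(Mul(Add(0, Mul(-1, 4)), G), G)) = Mul(Rational(-1, 8), Mul(Mul(Add(0, -4), G), G)) = Mul(Rational(-1, 8), Mul(Mul(-4, G), G)) = Mul(Rational(-1, 8), Mul(-4, Pow(G, 2))) = Mul(Rational(1, 2), Pow(G, 2)))
Mul(Add(-36509, Function('V')(90)), Pow(Add(-8889, 35214), -1)) = Mul(Add(-36509, Mul(Rational(1, 2), Pow(90, 2))), Pow(Add(-8889, 35214), -1)) = Mul(Add(-36509, Mul(Rational(1, 2), 8100)), Pow(26325, -1)) = Mul(Add(-36509, 4050), Rational(1, 26325)) = Mul(-32459, Rational(1, 26325)) = Rational(-32459, 26325)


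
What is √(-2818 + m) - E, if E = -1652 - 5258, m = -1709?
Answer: 6910 + 3*I*√503 ≈ 6910.0 + 67.283*I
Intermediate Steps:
E = -6910
√(-2818 + m) - E = √(-2818 - 1709) - 1*(-6910) = √(-4527) + 6910 = 3*I*√503 + 6910 = 6910 + 3*I*√503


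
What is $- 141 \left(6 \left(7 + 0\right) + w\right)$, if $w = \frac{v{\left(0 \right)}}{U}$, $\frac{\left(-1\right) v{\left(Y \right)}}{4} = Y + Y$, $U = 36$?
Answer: $-5922$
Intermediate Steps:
$v{\left(Y \right)} = - 8 Y$ ($v{\left(Y \right)} = - 4 \left(Y + Y\right) = - 4 \cdot 2 Y = - 8 Y$)
$w = 0$ ($w = \frac{\left(-8\right) 0}{36} = 0 \cdot \frac{1}{36} = 0$)
$- 141 \left(6 \left(7 + 0\right) + w\right) = - 141 \left(6 \left(7 + 0\right) + 0\right) = - 141 \left(6 \cdot 7 + 0\right) = - 141 \left(42 + 0\right) = \left(-141\right) 42 = -5922$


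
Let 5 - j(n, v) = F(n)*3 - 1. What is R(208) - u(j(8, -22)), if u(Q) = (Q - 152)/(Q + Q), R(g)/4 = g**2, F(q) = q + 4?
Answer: 5191589/30 ≈ 1.7305e+5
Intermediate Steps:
F(q) = 4 + q
j(n, v) = -6 - 3*n (j(n, v) = 5 - ((4 + n)*3 - 1) = 5 - ((12 + 3*n) - 1) = 5 - (11 + 3*n) = 5 + (-11 - 3*n) = -6 - 3*n)
R(g) = 4*g**2
u(Q) = (-152 + Q)/(2*Q) (u(Q) = (-152 + Q)/((2*Q)) = (-152 + Q)*(1/(2*Q)) = (-152 + Q)/(2*Q))
R(208) - u(j(8, -22)) = 4*208**2 - (-152 + (-6 - 3*8))/(2*(-6 - 3*8)) = 4*43264 - (-152 + (-6 - 24))/(2*(-6 - 24)) = 173056 - (-152 - 30)/(2*(-30)) = 173056 - (-1)*(-182)/(2*30) = 173056 - 1*91/30 = 173056 - 91/30 = 5191589/30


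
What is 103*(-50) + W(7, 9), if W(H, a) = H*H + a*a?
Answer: -5020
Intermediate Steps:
W(H, a) = H² + a²
103*(-50) + W(7, 9) = 103*(-50) + (7² + 9²) = -5150 + (49 + 81) = -5150 + 130 = -5020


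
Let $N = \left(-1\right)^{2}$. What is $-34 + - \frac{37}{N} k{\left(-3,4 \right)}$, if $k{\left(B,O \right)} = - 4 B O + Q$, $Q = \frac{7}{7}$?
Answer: $-1847$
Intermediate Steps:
$N = 1$
$Q = 1$ ($Q = 7 \cdot \frac{1}{7} = 1$)
$k{\left(B,O \right)} = 1 - 4 B O$ ($k{\left(B,O \right)} = - 4 B O + 1 = 1 - 4 B O$)
$-34 + - \frac{37}{N} k{\left(-3,4 \right)} = -34 + - \frac{37}{1} \left(1 - \left(-12\right) 4\right) = -34 + \left(-37\right) 1 \left(1 + 48\right) = -34 - 1813 = -1847$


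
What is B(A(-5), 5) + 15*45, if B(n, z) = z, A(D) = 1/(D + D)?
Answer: 680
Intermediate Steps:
A(D) = 1/(2*D)
B(A(-5), 5) + 15*45 = 5 + 15*45 = 5 + 675 = 680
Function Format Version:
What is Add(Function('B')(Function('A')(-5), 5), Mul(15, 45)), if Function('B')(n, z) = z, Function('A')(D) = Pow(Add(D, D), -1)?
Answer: 680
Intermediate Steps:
Function('A')(D) = Mul(Rational(1, 2), Pow(D, -1)) (Function('A')(D) = Pow(Mul(2, D), -1) = Mul(Rational(1, 2), Pow(D, -1)))
Add(Function('B')(Function('A')(-5), 5), Mul(15, 45)) = Add(5, Mul(15, 45)) = Add(5, 675) = 680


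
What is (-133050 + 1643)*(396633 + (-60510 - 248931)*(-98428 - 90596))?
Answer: -7686280874519319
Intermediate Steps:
(-133050 + 1643)*(396633 + (-60510 - 248931)*(-98428 - 90596)) = -131407*(396633 - 309441*(-189024)) = -131407*(396633 + 58491775584) = -131407*58492172217 = -7686280874519319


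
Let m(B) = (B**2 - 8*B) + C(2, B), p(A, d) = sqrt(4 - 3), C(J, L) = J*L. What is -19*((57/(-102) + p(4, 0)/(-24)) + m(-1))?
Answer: -49609/408 ≈ -121.59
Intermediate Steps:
p(A, d) = 1 (p(A, d) = sqrt(1) = 1)
m(B) = B**2 - 6*B (m(B) = (B**2 - 8*B) + 2*B = B**2 - 6*B)
-19*((57/(-102) + p(4, 0)/(-24)) + m(-1)) = -19*((57/(-102) + 1/(-24)) - (-6 - 1)) = -19*((57*(-1/102) + 1*(-1/24)) - 1*(-7)) = -19*((-19/34 - 1/24) + 7) = -19*(-245/408 + 7) = -19*2611/408 = -49609/408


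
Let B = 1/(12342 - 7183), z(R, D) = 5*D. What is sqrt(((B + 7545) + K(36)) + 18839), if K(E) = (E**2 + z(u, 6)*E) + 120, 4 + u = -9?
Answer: 13*sqrt(4548220831)/5159 ≈ 169.94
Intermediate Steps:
u = -13 (u = -4 - 9 = -13)
K(E) = 120 + E**2 + 30*E (K(E) = (E**2 + (5*6)*E) + 120 = (E**2 + 30*E) + 120 = 120 + E**2 + 30*E)
B = 1/5159 ≈ 0.00019384
sqrt(((B + 7545) + K(36)) + 18839) = sqrt(((1/5159 + 7545) + (120 + 36**2 + 30*36)) + 18839) = sqrt((38924656/5159 + (120 + 1296 + 1080)) + 18839) = sqrt((38924656/5159 + 2496) + 18839) = sqrt(51801520/5159 + 18839) = sqrt(148991921/5159) = 13*sqrt(4548220831)/5159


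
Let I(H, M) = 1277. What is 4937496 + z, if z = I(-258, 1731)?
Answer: 4938773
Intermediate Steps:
z = 1277
4937496 + z = 4937496 + 1277 = 4938773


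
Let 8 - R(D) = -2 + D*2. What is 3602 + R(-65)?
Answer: 3742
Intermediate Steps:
R(D) = 10 - 2*D (R(D) = 8 - (-2 + D*2) = 8 - (-2 + 2*D) = 8 + (2 - 2*D) = 10 - 2*D)
3602 + R(-65) = 3602 + (10 - 2*(-65)) = 3602 + (10 + 130) = 3602 + 140 = 3742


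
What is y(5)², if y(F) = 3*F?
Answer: 225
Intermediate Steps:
y(5)² = (3*5)² = 15² = 225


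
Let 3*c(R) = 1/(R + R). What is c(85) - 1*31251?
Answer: -15938009/510 ≈ -31251.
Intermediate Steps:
c(R) = 1/(6*R) (c(R) = 1/(3*(R + R)) = 1/(3*((2*R))) = (1/(2*R))/3 = 1/(6*R))
c(85) - 1*31251 = (⅙)/85 - 1*31251 = (⅙)*(1/85) - 31251 = 1/510 - 31251 = -15938009/510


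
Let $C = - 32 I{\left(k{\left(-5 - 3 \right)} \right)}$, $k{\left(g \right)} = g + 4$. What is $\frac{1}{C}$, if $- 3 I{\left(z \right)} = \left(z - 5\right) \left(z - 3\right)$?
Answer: $\frac{1}{672} \approx 0.0014881$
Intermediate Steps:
$k{\left(g \right)} = 4 + g$
$I{\left(z \right)} = - \frac{\left(-5 + z\right) \left(-3 + z\right)}{3}$ ($I{\left(z \right)} = - \frac{\left(z - 5\right) \left(z - 3\right)}{3} = - \frac{\left(-5 + z\right) \left(-3 + z\right)}{3}$)
$C = 672$ ($C = - 32 \left(-5 - \frac{\left(4 - 8\right)^{2}}{3} + \frac{8 \left(4 - 8\right)}{3}\right) = - 32 \left(-5 - \frac{\left(-4\right)^{2}}{3} + \frac{8}{3} \left(-4\right)\right) = - 32 \left(-5 - \frac{16}{3} - \frac{32}{3}\right) = \left(-32\right) \left(-21\right) = 672$)
$\frac{1}{C} = \frac{1}{672}$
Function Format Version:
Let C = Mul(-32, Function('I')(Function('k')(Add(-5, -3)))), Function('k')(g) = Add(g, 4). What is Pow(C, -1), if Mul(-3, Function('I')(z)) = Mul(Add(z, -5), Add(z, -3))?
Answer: Rational(1, 672) ≈ 0.0014881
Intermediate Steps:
Function('k')(g) = Add(4, g)
Function('I')(z) = Mul(Rational(-1, 3), Add(-5, z), Add(-3, z)) (Function('I')(z) = Mul(Rational(-1, 3), Mul(Add(z, -5), Add(z, -3))) = Mul(Rational(-1, 3), Mul(Add(-5, z), Add(-3, z))) = Mul(Rational(-1, 3), Add(-5, z), Add(-3, z)))
C = 672 (C = Mul(-32, Add(-5, Mul(Rational(-1, 3), Pow(Add(4, Add(-5, -3)), 2)), Mul(Rational(8, 3), Add(4, Add(-5, -3))))) = Mul(-32, Add(-5, Mul(Rational(-1, 3), Pow(Add(4, -8), 2)), Mul(Rational(8, 3), Add(4, -8)))) = Mul(-32, Add(-5, Mul(Rational(-1, 3), Pow(-4, 2)), Mul(Rational(8, 3), -4))) = Mul(-32, Add(-5, Mul(Rational(-1, 3), 16), Rational(-32, 3))) = Mul(-32, Add(-5, Rational(-16, 3), Rational(-32, 3))) = Mul(-32, -21) = 672)
Pow(C, -1) = Pow(672, -1) = Rational(1, 672)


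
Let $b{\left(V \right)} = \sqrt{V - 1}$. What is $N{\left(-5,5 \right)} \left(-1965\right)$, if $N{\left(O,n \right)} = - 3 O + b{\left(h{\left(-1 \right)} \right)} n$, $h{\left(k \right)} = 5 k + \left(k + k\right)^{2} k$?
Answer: $-29475 - 9825 i \sqrt{10} \approx -29475.0 - 31069.0 i$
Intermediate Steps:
$h{\left(k \right)} = 4 k^{3} + 5 k$ ($h{\left(k \right)} = 5 k + \left(2 k\right)^{2} k = 5 k + 4 k^{2} k = 5 k + 4 k^{3} = 4 k^{3} + 5 k$)
$b{\left(V \right)} = \sqrt{-1 + V}$
$N{\left(O,n \right)} = - 3 O + i n \sqrt{10}$ ($N{\left(O,n \right)} = - 3 O + \sqrt{-1 - \left(5 + 4 \left(-1\right)^{2}\right)} n = - 3 O + \sqrt{-1 - \left(5 + 4 \cdot 1\right)} n = - 3 O + \sqrt{-1 - \left(5 + 4\right)} n = - 3 O + \sqrt{-1 - 9} n = - 3 O + \sqrt{-10} n = - 3 O + i \sqrt{10} n = - 3 O + i n \sqrt{10}$)
$N{\left(-5,5 \right)} \left(-1965\right) = \left(\left(-3\right) \left(-5\right) + i 5 \sqrt{10}\right) \left(-1965\right) = \left(15 + 5 i \sqrt{10}\right) \left(-1965\right) = -29475 - 9825 i \sqrt{10}$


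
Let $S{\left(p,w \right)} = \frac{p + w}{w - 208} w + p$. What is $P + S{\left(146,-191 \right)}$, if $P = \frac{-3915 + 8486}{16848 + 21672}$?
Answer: $\frac{638229503}{5123160} \approx 124.58$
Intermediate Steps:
$S{\left(p,w \right)} = p + \frac{w \left(p + w\right)}{-208 + w}$ ($S{\left(p,w \right)} = \frac{p + w}{-208 + w} w + p = \frac{w \left(p + w\right)}{-208 + w} + p = p + \frac{w \left(p + w\right)}{-208 + w}$)
$P = \frac{4571}{38520} \approx 0.11867$
$P + S{\left(146,-191 \right)} = \frac{4571}{38520} + \frac{\left(-191\right)^{2} - 30368 + 2 \cdot 146 \left(-191\right)}{-208 - 191} = \frac{4571}{38520} + \frac{36481 - 30368 - 55772}{-399} = \frac{4571}{38520} - - \frac{16553}{133} = \frac{4571}{38520} + \frac{16553}{133} = \frac{638229503}{5123160}$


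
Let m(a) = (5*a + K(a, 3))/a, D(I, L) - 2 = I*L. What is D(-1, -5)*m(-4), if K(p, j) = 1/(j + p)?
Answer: 147/4 ≈ 36.750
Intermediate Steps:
D(I, L) = 2 + I*L
m(a) = (1/(3 + a) + 5*a)/a (m(a) = (5*a + 1/(3 + a))/a = (1/(3 + a) + 5*a)/a)
D(-1, -5)*m(-4) = (2 - 1*(-5))*(5 + 1/((-4)*(3 - 4))) = (2 + 5)*(5 - ¼/(-1)) = 7*(5 - ¼*(-1)) = 7*(5 + ¼) = 7*(21/4) = 147/4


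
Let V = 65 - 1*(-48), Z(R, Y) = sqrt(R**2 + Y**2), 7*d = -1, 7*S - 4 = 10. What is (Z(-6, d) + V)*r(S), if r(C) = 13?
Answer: 1469 + 13*sqrt(1765)/7 ≈ 1547.0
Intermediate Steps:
S = 2 (S = 4/7 + (1/7)*10 = 4/7 + 10/7 = 2)
d = -1/7 (d = (1/7)*(-1) = -1/7 ≈ -0.14286)
V = 113 (V = 65 + 48 = 113)
(Z(-6, d) + V)*r(S) = (sqrt((-6)**2 + (-1/7)**2) + 113)*13 = (sqrt(36 + 1/49) + 113)*13 = (sqrt(1765/49) + 113)*13 = (sqrt(1765)/7 + 113)*13 = (113 + sqrt(1765)/7)*13 = 1469 + 13*sqrt(1765)/7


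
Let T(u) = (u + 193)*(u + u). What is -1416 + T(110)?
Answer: 65244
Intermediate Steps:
T(u) = 2*u*(193 + u) (T(u) = (193 + u)*(2*u) = 2*u*(193 + u))
-1416 + T(110) = -1416 + 2*110*(193 + 110) = -1416 + 2*110*303 = -1416 + 66660 = 65244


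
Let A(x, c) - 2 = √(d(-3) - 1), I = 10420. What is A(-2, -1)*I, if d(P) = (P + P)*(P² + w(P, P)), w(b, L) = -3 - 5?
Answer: 20840 + 10420*I*√7 ≈ 20840.0 + 27569.0*I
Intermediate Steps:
w(b, L) = -8
d(P) = 2*P*(-8 + P²) (d(P) = (P + P)*(P² - 8) = (2*P)*(-8 + P²) = 2*P*(-8 + P²))
A(x, c) = 2 + I*√7 (A(x, c) = 2 + √(2*(-3)*(-8 + (-3)²) - 1) = 2 + √(2*(-3)*(-8 + 9) - 1) = 2 + √(2*(-3)*1 - 1) = 2 + √(-6 - 1) = 2 + √(-7) = 2 + I*√7)
A(-2, -1)*I = (2 + I*√7)*10420 = 20840 + 10420*I*√7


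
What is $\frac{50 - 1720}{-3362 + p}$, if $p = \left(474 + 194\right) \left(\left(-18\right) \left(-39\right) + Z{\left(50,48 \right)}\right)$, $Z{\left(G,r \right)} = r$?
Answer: $- \frac{835}{248819} \approx -0.0033559$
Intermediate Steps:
$p = 501000$ ($p = \left(474 + 194\right) \left(\left(-18\right) \left(-39\right) + 48\right) = 668 \left(702 + 48\right) = 668 \cdot 750 = 501000$)
$\frac{50 - 1720}{-3362 + p} = \frac{50 - 1720}{-3362 + 501000} = - \frac{1670}{497638} = \left(-1670\right) \frac{1}{497638} = - \frac{835}{248819}$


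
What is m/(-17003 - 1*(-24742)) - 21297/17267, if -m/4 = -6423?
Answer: 8993751/4310623 ≈ 2.0864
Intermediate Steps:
m = 25692 (m = -4*(-6423) = 25692)
m/(-17003 - 1*(-24742)) - 21297/17267 = 25692/(-17003 - 1*(-24742)) - 21297/17267 = 25692/(-17003 + 24742) - 21297*1/17267 = 25692/7739 - 687/557 = 8993751/4310623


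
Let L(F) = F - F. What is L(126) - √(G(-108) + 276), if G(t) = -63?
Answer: -√213 ≈ -14.595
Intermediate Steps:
L(F) = 0
L(126) - √(G(-108) + 276) = 0 - √(-63 + 276) = 0 - √213 = -√213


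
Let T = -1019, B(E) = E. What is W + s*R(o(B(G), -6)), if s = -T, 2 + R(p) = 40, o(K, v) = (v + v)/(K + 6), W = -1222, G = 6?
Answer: 37500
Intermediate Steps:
o(K, v) = 2*v/(6 + K) (o(K, v) = (2*v)/(6 + K) = 2*v/(6 + K))
R(p) = 38 (R(p) = -2 + 40 = 38)
s = 1019 (s = -1*(-1019) = 1019)
W + s*R(o(B(G), -6)) = -1222 + 1019*38 = -1222 + 38722 = 37500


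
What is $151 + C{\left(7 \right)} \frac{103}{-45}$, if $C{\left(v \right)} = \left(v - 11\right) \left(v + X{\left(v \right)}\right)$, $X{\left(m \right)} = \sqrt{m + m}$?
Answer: $\frac{9679}{45} + \frac{412 \sqrt{14}}{45} \approx 249.35$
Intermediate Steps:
$X{\left(m \right)} = \sqrt{2} \sqrt{m}$ ($X{\left(m \right)} = \sqrt{2 m} = \sqrt{2} \sqrt{m}$)
$C{\left(v \right)} = \left(-11 + v\right) \left(v + \sqrt{2} \sqrt{v}\right)$ ($C{\left(v \right)} = \left(v - 11\right) \left(v + \sqrt{2} \sqrt{v}\right) = \left(-11 + v\right) \left(v + \sqrt{2} \sqrt{v}\right)$)
$151 + C{\left(7 \right)} \frac{103}{-45} = 151 + \left(7^{2} - 77 + \sqrt{2} \cdot 7^{\frac{3}{2}} - 11 \sqrt{2} \sqrt{7}\right) \frac{103}{-45} = 151 + \left(49 - 77 + \sqrt{2} \cdot 7 \sqrt{7} - 11 \sqrt{14}\right) 103 \left(- \frac{1}{45}\right) = 151 + \left(49 - 77 + 7 \sqrt{14} - 11 \sqrt{14}\right) \left(- \frac{103}{45}\right) = 151 + \left(-28 - 4 \sqrt{14}\right) \left(- \frac{103}{45}\right) = 151 + \left(\frac{2884}{45} + \frac{412 \sqrt{14}}{45}\right) = \frac{9679}{45} + \frac{412 \sqrt{14}}{45}$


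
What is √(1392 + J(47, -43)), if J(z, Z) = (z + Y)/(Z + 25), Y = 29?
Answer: √12490/3 ≈ 37.253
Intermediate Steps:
J(z, Z) = (29 + z)/(25 + Z) (J(z, Z) = (z + 29)/(Z + 25) = (29 + z)/(25 + Z))
√(1392 + J(47, -43)) = √(1392 + (29 + 47)/(25 - 43)) = √(1392 + 76/(-18)) = √(1392 - 1/18*76) = √(1392 - 38/9) = √(12490/9) = √12490/3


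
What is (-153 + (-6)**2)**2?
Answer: 13689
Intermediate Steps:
(-153 + (-6)**2)**2 = (-153 + 36)**2 = (-117)**2 = 13689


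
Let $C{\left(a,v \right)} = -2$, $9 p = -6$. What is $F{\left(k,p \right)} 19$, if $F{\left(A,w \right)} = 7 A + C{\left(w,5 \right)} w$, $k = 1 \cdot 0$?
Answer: $\frac{76}{3} \approx 25.333$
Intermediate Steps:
$p = - \frac{2}{3}$ ($p = \frac{1}{9} \left(-6\right) = - \frac{2}{3} \approx -0.66667$)
$k = 0$
$F{\left(A,w \right)} = - 2 w + 7 A$ ($F{\left(A,w \right)} = 7 A - 2 w = - 2 w + 7 A$)
$F{\left(k,p \right)} 19 = \left(\left(-2\right) \left(- \frac{2}{3}\right) + 7 \cdot 0\right) 19 = \left(\frac{4}{3} + 0\right) 19 = \frac{4}{3} \cdot 19 = \frac{76}{3}$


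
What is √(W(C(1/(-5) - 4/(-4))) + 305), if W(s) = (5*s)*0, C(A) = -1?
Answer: √305 ≈ 17.464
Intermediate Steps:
W(s) = 0
√(W(C(1/(-5) - 4/(-4))) + 305) = √(0 + 305) = √305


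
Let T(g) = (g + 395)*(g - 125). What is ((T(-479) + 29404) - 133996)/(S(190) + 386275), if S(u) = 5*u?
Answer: -5984/43025 ≈ -0.13908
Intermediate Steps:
T(g) = (-125 + g)*(395 + g) (T(g) = (395 + g)*(-125 + g) = (-125 + g)*(395 + g))
((T(-479) + 29404) - 133996)/(S(190) + 386275) = (((-49375 + (-479)² + 270*(-479)) + 29404) - 133996)/(5*190 + 386275) = (((-49375 + 229441 - 129330) + 29404) - 133996)/(950 + 386275) = ((50736 + 29404) - 133996)/387225 = (80140 - 133996)*(1/387225) = -53856*1/387225 = -5984/43025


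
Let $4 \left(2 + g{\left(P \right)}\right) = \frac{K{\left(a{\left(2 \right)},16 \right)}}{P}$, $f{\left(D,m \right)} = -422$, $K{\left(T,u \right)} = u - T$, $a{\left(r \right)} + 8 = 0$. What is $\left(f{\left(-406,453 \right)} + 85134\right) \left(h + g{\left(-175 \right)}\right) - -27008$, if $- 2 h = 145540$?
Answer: $- \frac{1078811573072}{175} \approx -6.1646 \cdot 10^{9}$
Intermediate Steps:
$h = -72770$ ($h = \left(- \frac{1}{2}\right) 145540 = -72770$)
$a{\left(r \right)} = -8$ ($a{\left(r \right)} = -8 + 0 = -8$)
$g{\left(P \right)} = -2 + \frac{6}{P}$ ($g{\left(P \right)} = -2 + \frac{\left(16 - -8\right) \frac{1}{P}}{4} = -2 + \frac{\left(16 + 8\right) \frac{1}{P}}{4} = -2 + \frac{24 \frac{1}{P}}{4} = -2 + \frac{6}{P}$)
$\left(f{\left(-406,453 \right)} + 85134\right) \left(h + g{\left(-175 \right)}\right) - -27008 = \left(-422 + 85134\right) \left(-72770 - \left(2 - \frac{6}{-175}\right)\right) - -27008 = 84712 \left(-72770 + \left(-2 + 6 \left(- \frac{1}{175}\right)\right)\right) + 27008 = 84712 \left(-72770 - \frac{356}{175}\right) + 27008 = 84712 \left(- \frac{12735106}{175}\right) + 27008 = - \frac{1078816299472}{175} + 27008 = - \frac{1078811573072}{175}$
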